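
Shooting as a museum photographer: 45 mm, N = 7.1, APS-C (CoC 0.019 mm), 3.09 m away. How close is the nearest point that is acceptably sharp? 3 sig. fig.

2.57 m

Hyperfocal distance H = f²/(N·c) + f = 45²/(7.1 × 0.019) + 45 = 2025/0.1349 + 45 ≈ 15056.1 mm ≈ 15.06 m.
Near limit Dn = s·(H − f)/(H + s − 2f) = 3090 × (15056.1 − 45) / (15056.1 + 3090 − 2 × 45) = 3090 × 15011.1 / 18056.1 ≈ 2568.9 mm ≈ 2.57 m.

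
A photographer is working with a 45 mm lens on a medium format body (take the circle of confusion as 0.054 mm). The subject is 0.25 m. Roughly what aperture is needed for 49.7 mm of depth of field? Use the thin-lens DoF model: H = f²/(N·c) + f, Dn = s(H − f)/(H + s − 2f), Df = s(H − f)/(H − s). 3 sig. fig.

f/18

Write h = H − f = f²/(N·c). The thin-lens limits are Dn = s·h/(h + (s−f)) and Df = s·h/(h − (s−f)), so DoF = Df − Dn = 2·s·(s−f)·h / (h² − (s−f)²).
That is a quadratic in h: DoF·h² − 2·s·(s−f)·h − DoF·(s−f)² = 0 ⇒ h = (s−f)·(s + √(s² + DoF²)) / DoF = 205 × (250 + √(250² + 49.7²)) / 49.7 = 205 × (250 + 254.892) / 49.7 ≈ 2082.6 mm.
Then N = f²/(c·h) = 45² / (0.054 × 2082.6) = 2025 / 112.46 ≈ 18.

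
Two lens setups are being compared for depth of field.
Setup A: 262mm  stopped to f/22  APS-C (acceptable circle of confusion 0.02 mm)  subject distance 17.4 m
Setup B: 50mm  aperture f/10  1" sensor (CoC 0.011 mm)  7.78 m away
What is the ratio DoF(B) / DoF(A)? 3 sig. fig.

1.55

Setup A: H = 262²/(22×0.02) + 262 ≈ 156271.1 mm; DoF = Df − Dn = 19547.3 − 15677.8 ≈ 3869.5 mm.
Setup B: H = 50²/(10×0.011) + 50 ≈ 22777.3 mm; DoF = Df − Dn = 11790.0 − 5805.5 ≈ 5984.5 mm.
Ratio = 5984.5 / 3869.5 ≈ 1.55.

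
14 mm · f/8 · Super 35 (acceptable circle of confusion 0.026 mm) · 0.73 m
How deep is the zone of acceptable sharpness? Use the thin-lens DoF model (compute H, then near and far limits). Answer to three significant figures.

2.62 m

Hyperfocal distance H = f²/(N·c) + f = 14²/(8 × 0.026) + 14 = 196/0.208 + 14 ≈ 956.3 mm ≈ 0.956 m.
Near limit Dn = s·(H − f)/(H + s − 2f) = 730 × (956.3 − 14) / (956.3 + 730 − 2 × 14) = 730 × 942.3 / 1658.3 ≈ 414.8 mm.
Far limit Df = s·(H − f)/(H − s) = 730 × (956.3 − 14) / (956.3 − 730) = 730 × 942.3 / 226.3 ≈ 3039.6 mm.
Depth of field = Df − Dn = 3039.6 − 414.8 ≈ 2624.8 mm ≈ 2.62 m.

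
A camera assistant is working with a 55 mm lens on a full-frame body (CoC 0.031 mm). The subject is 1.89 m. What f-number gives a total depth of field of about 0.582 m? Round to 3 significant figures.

f/8

Write h = H − f = f²/(N·c). The thin-lens limits are Dn = s·h/(h + (s−f)) and Df = s·h/(h − (s−f)), so DoF = Df − Dn = 2·s·(s−f)·h / (h² − (s−f)²).
That is a quadratic in h: DoF·h² − 2·s·(s−f)·h − DoF·(s−f)² = 0 ⇒ h = (s−f)·(s + √(s² + DoF²)) / DoF = 1835 × (1890 + √(1890² + 582²)) / 582 = 1835 × (1890 + 1977.58) / 582 ≈ 12194 mm.
Then N = f²/(c·h) = 55² / (0.031 × 12194) = 3025 / 378.02 ≈ 8.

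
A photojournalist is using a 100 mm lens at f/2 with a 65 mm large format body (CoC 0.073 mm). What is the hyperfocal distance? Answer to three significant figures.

68.6 m

Hyperfocal distance H = f²/(N·c) + f = 100²/(2 × 0.073) + 100 = 10000/0.146 + 100 ≈ 68593.2 mm ≈ 68.6 m.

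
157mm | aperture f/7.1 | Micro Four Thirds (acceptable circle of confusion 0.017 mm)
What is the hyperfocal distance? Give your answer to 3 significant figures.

Hyperfocal distance H = f²/(N·c) + f = 157²/(7.1 × 0.017) + 157 = 24649/0.1207 + 157 ≈ 204374.1 mm ≈ 204 m.

204 m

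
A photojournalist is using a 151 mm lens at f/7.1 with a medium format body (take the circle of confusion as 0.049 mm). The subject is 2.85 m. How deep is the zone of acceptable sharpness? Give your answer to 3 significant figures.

Hyperfocal distance H = f²/(N·c) + f = 151²/(7.1 × 0.049) + 151 = 22801/0.3479 + 151 ≈ 65689.9 mm ≈ 65.69 m.
Near limit Dn = s·(H − f)/(H + s − 2f) = 2850 × (65689.9 − 151) / (65689.9 + 2850 − 2 × 151) = 2850 × 65538.9 / 68237.9 ≈ 2737.27 mm.
Far limit Df = s·(H − f)/(H − s) = 2850 × (65689.9 − 151) / (65689.9 − 2850) = 2850 × 65538.9 / 62839.9 ≈ 2972.41 mm.
Depth of field = Df − Dn = 2972.41 − 2737.27 ≈ 235.14 mm.

235 mm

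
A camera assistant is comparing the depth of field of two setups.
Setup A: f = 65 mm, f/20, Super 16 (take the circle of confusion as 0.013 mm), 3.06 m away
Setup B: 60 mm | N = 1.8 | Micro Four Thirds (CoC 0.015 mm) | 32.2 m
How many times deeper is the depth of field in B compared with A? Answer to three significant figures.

14.1

Setup A: H = 65²/(20×0.013) + 65 ≈ 16315.0 mm; DoF = Df − Dn = 3751.4 − 2583.8 ≈ 1167.6 mm.
Setup B: H = 60²/(1.8×0.015) + 60 ≈ 133393.3 mm; DoF = Df − Dn = 42427 − 25946 ≈ 16481 mm.
Ratio = 16481 / 1167.6 ≈ 14.1.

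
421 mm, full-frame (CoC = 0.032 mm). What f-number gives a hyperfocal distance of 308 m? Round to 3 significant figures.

f/18

Rearrange H = f²/(N·c) + f for N: N = f² / ((H − f)·c).
N = 421² / ((308000 − 421) × 0.032) = 177241 / 9843 ≈ 18.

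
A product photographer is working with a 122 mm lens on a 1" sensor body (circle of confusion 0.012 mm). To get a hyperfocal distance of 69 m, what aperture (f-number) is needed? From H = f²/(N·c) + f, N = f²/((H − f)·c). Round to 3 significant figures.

f/18

Rearrange H = f²/(N·c) + f for N: N = f² / ((H − f)·c).
N = 122² / ((69000 − 122) × 0.012) = 14884 / 826.5 ≈ 18.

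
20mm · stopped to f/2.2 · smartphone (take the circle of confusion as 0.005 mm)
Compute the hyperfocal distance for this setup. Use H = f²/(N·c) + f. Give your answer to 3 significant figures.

Hyperfocal distance H = f²/(N·c) + f = 20²/(2.2 × 0.005) + 20 = 400/0.011 + 20 ≈ 36383.6 mm ≈ 36.4 m.

36.4 m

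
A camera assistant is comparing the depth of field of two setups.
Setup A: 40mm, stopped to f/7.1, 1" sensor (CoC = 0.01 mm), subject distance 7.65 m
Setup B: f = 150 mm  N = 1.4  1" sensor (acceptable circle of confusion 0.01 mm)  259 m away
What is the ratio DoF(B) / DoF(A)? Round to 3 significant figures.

Setup A: H = 40²/(7.1×0.01) + 40 ≈ 22575.2 mm; DoF = Df − Dn = 11550.5 − 5718.8 ≈ 5831.7 mm.
Setup B: H = 150²/(1.4×0.01) + 150 ≈ 1607292.9 mm; DoF = Df − Dn = 308724 − 223072 ≈ 85652 mm.
Ratio = 85652 / 5831.7 ≈ 14.7.

14.7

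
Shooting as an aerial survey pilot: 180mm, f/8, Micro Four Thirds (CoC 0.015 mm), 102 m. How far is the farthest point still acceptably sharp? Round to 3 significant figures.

164 m

Hyperfocal distance H = f²/(N·c) + f = 180²/(8 × 0.015) + 180 = 32400/0.12 + 180 ≈ 270180.0 mm ≈ 270.2 m.
Far limit Df = s·(H − f)/(H − s) = 102000 × (270180.0 − 180) / (270180.0 − 102000) = 102000 × 270000.0 / 168180.0 ≈ 163753 mm ≈ 164 m.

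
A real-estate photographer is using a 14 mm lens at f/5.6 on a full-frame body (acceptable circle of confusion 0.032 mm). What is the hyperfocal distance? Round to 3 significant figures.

1.11 m

Hyperfocal distance H = f²/(N·c) + f = 14²/(5.6 × 0.032) + 14 = 196/0.1792 + 14 ≈ 1107.8 mm ≈ 1.11 m.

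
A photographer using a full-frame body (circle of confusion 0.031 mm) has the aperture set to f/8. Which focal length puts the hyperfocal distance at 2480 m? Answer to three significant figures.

From H = f²/(N·c) + f, with f ≪ H: f ≈ √(H·N·c) = √(2480000 × 8 × 0.031) = √615040 ≈ 784.2 mm.
The +f correction barely moves this — solving exactly, f² + N·c·f − N·c·H = 0 ⇒ f = (−N·c + √((N·c)² + 4·N·c·H))/2 = (−0.248 + √2460160)/2 ≈ 784.12 mm, so f ≈ 784 mm.

784 mm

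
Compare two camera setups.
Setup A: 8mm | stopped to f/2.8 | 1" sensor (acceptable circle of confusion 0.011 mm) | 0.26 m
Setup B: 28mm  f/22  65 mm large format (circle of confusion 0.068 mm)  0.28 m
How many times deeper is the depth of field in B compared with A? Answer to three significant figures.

5.47

Setup A: H = 8²/(2.8×0.011) + 8 ≈ 2085.9 mm; DoF = Df − Dn = 295.883 − 231.879 ≈ 64.004 mm.
Setup B: H = 28²/(22×0.068) + 28 ≈ 552.1 mm; DoF = Df − Dn = 539.35 − 189.08 ≈ 350.27 mm.
Ratio = 350.27 / 64.004 ≈ 5.47.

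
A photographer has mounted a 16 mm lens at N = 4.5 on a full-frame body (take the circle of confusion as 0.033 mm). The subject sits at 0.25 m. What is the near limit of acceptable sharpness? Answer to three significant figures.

220 mm

Hyperfocal distance H = f²/(N·c) + f = 16²/(4.5 × 0.033) + 16 = 256/0.1485 + 16 ≈ 1739.9 mm ≈ 1.740 m.
Near limit Dn = s·(H − f)/(H + s − 2f) = 250 × (1739.9 − 16) / (1739.9 + 250 − 2 × 16) = 250 × 1723.9 / 1957.9 ≈ 220.12 mm.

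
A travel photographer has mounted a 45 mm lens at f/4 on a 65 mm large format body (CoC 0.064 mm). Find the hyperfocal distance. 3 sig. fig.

7.96 m

Hyperfocal distance H = f²/(N·c) + f = 45²/(4 × 0.064) + 45 = 2025/0.256 + 45 ≈ 7955.2 mm ≈ 7.96 m.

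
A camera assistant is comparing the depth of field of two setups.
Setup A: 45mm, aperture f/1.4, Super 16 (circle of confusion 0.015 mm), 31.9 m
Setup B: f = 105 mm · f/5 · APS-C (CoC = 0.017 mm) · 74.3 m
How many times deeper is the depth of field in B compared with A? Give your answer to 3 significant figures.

5.34

Setup A: H = 45²/(1.4×0.015) + 45 ≈ 96473.6 mm; DoF = Df − Dn = 47637 − 23979 ≈ 23658 mm.
Setup B: H = 105²/(5×0.017) + 105 ≈ 129810.9 mm; DoF = Df − Dn = 173608 − 47264 ≈ 126344 mm.
Ratio = 126344 / 23658 ≈ 5.34.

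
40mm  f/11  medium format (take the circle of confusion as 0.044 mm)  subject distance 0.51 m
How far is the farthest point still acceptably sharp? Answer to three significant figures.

0.595 m

Hyperfocal distance H = f²/(N·c) + f = 40²/(11 × 0.044) + 40 = 1600/0.484 + 40 ≈ 3345.8 mm ≈ 3.346 m.
Far limit Df = s·(H − f)/(H − s) = 510 × (3345.8 − 40) / (3345.8 − 510) = 510 × 3305.8 / 2835.8 ≈ 594.53 mm ≈ 0.595 m.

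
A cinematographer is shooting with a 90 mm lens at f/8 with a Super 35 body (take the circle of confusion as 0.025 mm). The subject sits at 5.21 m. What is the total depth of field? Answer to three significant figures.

1.34 m

Hyperfocal distance H = f²/(N·c) + f = 90²/(8 × 0.025) + 90 = 8100/0.2 + 90 ≈ 40590.0 mm ≈ 40.59 m.
Near limit Dn = s·(H − f)/(H + s − 2f) = 5210 × (40590.0 − 90) / (40590.0 + 5210 − 2 × 90) = 5210 × 40500.0 / 45620.0 ≈ 4625.3 mm.
Far limit Df = s·(H − f)/(H − s) = 5210 × (40590.0 − 90) / (40590.0 − 5210) = 5210 × 40500.0 / 35380.0 ≈ 5964.0 mm.
Depth of field = Df − Dn = 5964.0 − 4625.3 ≈ 1338.7 mm ≈ 1.34 m.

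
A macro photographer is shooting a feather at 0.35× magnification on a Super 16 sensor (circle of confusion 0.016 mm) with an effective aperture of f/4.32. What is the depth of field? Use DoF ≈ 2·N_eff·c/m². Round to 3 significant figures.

1.13 mm

At magnification m, DoF ≈ 2·N_eff·c/m² = 2 × 4.32 × 0.016 / 0.35² = 0.1382 / 0.1225 ≈ 1.13 mm.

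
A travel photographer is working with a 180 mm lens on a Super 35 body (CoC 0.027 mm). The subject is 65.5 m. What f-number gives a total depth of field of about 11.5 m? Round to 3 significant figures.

f/1.60

Write h = H − f = f²/(N·c). The thin-lens limits are Dn = s·h/(h + (s−f)) and Df = s·h/(h − (s−f)), so DoF = Df − Dn = 2·s·(s−f)·h / (h² − (s−f)²).
That is a quadratic in h: DoF·h² − 2·s·(s−f)·h − DoF·(s−f)² = 0 ⇒ h = (s−f)·(s + √(s² + DoF²)) / DoF = 65320 × (65500 + √(65500² + 11500²)) / 11500 = 65320 × (65500 + 66501.9) / 11500 ≈ 749771 mm.
Then N = f²/(c·h) = 180² / (0.027 × 749771) = 32400 / 20244 ≈ 1.60.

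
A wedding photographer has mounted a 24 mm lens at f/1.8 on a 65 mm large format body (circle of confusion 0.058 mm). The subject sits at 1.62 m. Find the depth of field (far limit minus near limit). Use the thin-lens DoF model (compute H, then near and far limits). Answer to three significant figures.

1.02 m

Hyperfocal distance H = f²/(N·c) + f = 24²/(1.8 × 0.058) + 24 = 576/0.1044 + 24 ≈ 5541.2 mm ≈ 5.541 m.
Near limit Dn = s·(H − f)/(H + s − 2f) = 1620 × (5541.2 − 24) / (5541.2 + 1620 − 2 × 24) = 1620 × 5517.2 / 7113.2 ≈ 1256.5 mm.
Far limit Df = s·(H − f)/(H − s) = 1620 × (5541.2 − 24) / (5541.2 − 1620) = 1620 × 5517.2 / 3921.2 ≈ 2279.4 mm.
Depth of field = Df − Dn = 2279.4 − 1256.5 ≈ 1022.9 mm ≈ 1.02 m.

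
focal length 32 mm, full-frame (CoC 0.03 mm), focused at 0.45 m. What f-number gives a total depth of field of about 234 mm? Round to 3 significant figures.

f/20

Write h = H − f = f²/(N·c). The thin-lens limits are Dn = s·h/(h + (s−f)) and Df = s·h/(h − (s−f)), so DoF = Df − Dn = 2·s·(s−f)·h / (h² − (s−f)²).
That is a quadratic in h: DoF·h² − 2·s·(s−f)·h − DoF·(s−f)² = 0 ⇒ h = (s−f)·(s + √(s² + DoF²)) / DoF = 418 × (450 + √(450² + 234²)) / 234 = 418 × (450 + 507.204) / 234 ≈ 1709.9 mm.
Then N = f²/(c·h) = 32² / (0.03 × 1709.9) = 1024 / 51.296 ≈ 20.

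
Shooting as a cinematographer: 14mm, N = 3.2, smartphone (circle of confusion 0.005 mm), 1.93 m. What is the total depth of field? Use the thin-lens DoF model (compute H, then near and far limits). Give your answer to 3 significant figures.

0.619 m

Hyperfocal distance H = f²/(N·c) + f = 14²/(3.2 × 0.005) + 14 = 196/0.016 + 14 ≈ 12264.0 mm ≈ 12.26 m.
Near limit Dn = s·(H − f)/(H + s − 2f) = 1930 × (12264.0 − 14) / (12264.0 + 1930 − 2 × 14) = 1930 × 12250.0 / 14166.0 ≈ 1668.96 mm.
Far limit Df = s·(H − f)/(H − s) = 1930 × (12264.0 − 14) / (12264.0 − 1930) = 1930 × 12250.0 / 10334.0 ≈ 2287.84 mm.
Depth of field = Df − Dn = 2287.84 − 1668.96 ≈ 618.88 mm ≈ 0.619 m.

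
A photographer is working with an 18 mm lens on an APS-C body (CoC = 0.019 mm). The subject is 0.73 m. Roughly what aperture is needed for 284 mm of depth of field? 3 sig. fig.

Write h = H − f = f²/(N·c). The thin-lens limits are Dn = s·h/(h + (s−f)) and Df = s·h/(h − (s−f)), so DoF = Df − Dn = 2·s·(s−f)·h / (h² − (s−f)²).
That is a quadratic in h: DoF·h² − 2·s·(s−f)·h − DoF·(s−f)² = 0 ⇒ h = (s−f)·(s + √(s² + DoF²)) / DoF = 712 × (730 + √(730² + 284²)) / 284 = 712 × (730 + 783.298) / 284 ≈ 3793.9 mm.
Then N = f²/(c·h) = 18² / (0.019 × 3793.9) = 324 / 72.084 ≈ 4.49.

f/4.49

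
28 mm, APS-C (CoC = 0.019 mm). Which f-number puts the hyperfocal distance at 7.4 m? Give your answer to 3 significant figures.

Rearrange H = f²/(N·c) + f for N: N = f² / ((H − f)·c).
N = 28² / ((7400 − 28) × 0.019) = 784 / 140.1 ≈ 5.60.

f/5.60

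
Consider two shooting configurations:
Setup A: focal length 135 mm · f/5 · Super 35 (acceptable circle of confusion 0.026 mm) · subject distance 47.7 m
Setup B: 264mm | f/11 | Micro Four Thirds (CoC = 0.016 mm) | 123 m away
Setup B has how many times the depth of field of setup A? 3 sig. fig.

Setup A: H = 135²/(5×0.026) + 135 ≈ 140327.3 mm; DoF = Df − Dn = 72194 − 35616 ≈ 36578 mm.
Setup B: H = 264²/(11×0.016) + 264 ≈ 396264.0 mm; DoF = Df − Dn = 178245 − 93897 ≈ 84348 mm.
Ratio = 84348 / 36578 ≈ 2.31.

2.31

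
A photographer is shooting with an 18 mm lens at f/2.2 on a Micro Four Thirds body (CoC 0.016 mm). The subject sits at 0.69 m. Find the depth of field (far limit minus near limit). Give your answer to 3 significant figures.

101 mm

Hyperfocal distance H = f²/(N·c) + f = 18²/(2.2 × 0.016) + 18 = 324/0.0352 + 18 ≈ 9222.5 mm ≈ 9.223 m.
Near limit Dn = s·(H − f)/(H + s − 2f) = 690 × (9222.5 − 18) / (9222.5 + 690 − 2 × 18) = 690 × 9204.5 / 9876.5 ≈ 643.05 mm.
Far limit Df = s·(H − f)/(H − s) = 690 × (9222.5 − 18) / (9222.5 − 690) = 690 × 9204.5 / 8532.5 ≈ 744.34 mm.
Depth of field = Df − Dn = 744.34 − 643.05 ≈ 101.29 mm.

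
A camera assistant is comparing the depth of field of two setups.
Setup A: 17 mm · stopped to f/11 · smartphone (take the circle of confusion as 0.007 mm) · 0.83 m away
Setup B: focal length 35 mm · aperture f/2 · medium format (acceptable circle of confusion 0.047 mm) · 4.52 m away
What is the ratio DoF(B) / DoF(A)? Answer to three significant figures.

Setup A: H = 17²/(11×0.007) + 17 ≈ 3770.2 mm; DoF = Df − Dn = 1059.50 − 682.22 ≈ 377.28 mm.
Setup B: H = 35²/(2×0.047) + 35 ≈ 13066.9 mm; DoF = Df − Dn = 6891.9 − 3362.7 ≈ 3529.2 mm.
Ratio = 3529.2 / 377.28 ≈ 9.35.

9.35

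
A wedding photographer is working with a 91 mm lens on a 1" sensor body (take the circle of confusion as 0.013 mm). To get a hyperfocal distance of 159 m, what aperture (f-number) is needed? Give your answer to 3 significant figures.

Rearrange H = f²/(N·c) + f for N: N = f² / ((H − f)·c).
N = 91² / ((159000 − 91) × 0.013) = 8281 / 2066 ≈ 4.01.

f/4.01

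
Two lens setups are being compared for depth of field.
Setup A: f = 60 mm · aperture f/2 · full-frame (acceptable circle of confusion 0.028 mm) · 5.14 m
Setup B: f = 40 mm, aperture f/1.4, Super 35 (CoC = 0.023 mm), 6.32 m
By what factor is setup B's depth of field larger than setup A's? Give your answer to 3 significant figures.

1.99

Setup A: H = 60²/(2×0.028) + 60 ≈ 64345.7 mm; DoF = Df − Dn = 5581.02 − 4763.57 ≈ 817.45 mm.
Setup B: H = 40²/(1.4×0.023) + 40 ≈ 49729.4 mm; DoF = Df − Dn = 7234.3 − 5610.9 ≈ 1623.4 mm.
Ratio = 1623.4 / 817.45 ≈ 1.99.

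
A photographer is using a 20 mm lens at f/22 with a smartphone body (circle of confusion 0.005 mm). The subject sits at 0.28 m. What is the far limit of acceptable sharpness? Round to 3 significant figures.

302 mm

Hyperfocal distance H = f²/(N·c) + f = 20²/(22 × 0.005) + 20 = 400/0.11 + 20 ≈ 3656.4 mm ≈ 3.656 m.
Far limit Df = s·(H − f)/(H − s) = 280 × (3656.4 − 20) / (3656.4 − 280) = 280 × 3636.4 / 3376.4 ≈ 301.56 mm.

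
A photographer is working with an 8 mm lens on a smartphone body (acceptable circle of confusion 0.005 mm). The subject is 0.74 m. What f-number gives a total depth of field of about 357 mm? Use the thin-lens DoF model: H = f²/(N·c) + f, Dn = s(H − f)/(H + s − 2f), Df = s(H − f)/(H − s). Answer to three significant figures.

Write h = H − f = f²/(N·c). The thin-lens limits are Dn = s·h/(h + (s−f)) and Df = s·h/(h − (s−f)), so DoF = Df − Dn = 2·s·(s−f)·h / (h² − (s−f)²).
That is a quadratic in h: DoF·h² − 2·s·(s−f)·h − DoF·(s−f)² = 0 ⇒ h = (s−f)·(s + √(s² + DoF²)) / DoF = 732 × (740 + √(740² + 357²)) / 357 = 732 × (740 + 821.614) / 357 ≈ 3202.0 mm.
Then N = f²/(c·h) = 8² / (0.005 × 3202.0) = 64 / 16.010 ≈ 4.

f/4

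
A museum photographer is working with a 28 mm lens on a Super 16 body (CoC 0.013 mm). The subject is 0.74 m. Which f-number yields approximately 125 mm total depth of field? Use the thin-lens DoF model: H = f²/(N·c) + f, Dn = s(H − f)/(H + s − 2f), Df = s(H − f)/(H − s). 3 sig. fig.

Write h = H − f = f²/(N·c). The thin-lens limits are Dn = s·h/(h + (s−f)) and Df = s·h/(h − (s−f)), so DoF = Df − Dn = 2·s·(s−f)·h / (h² − (s−f)²).
That is a quadratic in h: DoF·h² − 2·s·(s−f)·h − DoF·(s−f)² = 0 ⇒ h = (s−f)·(s + √(s² + DoF²)) / DoF = 712 × (740 + √(740² + 125²)) / 125 = 712 × (740 + 750.483) / 125 ≈ 8489.8 mm.
Then N = f²/(c·h) = 28² / (0.013 × 8489.8) = 784 / 110.37 ≈ 7.10.

f/7.10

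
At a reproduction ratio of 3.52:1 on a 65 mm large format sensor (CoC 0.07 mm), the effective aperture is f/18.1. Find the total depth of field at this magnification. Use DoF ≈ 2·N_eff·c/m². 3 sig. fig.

0.205 mm

At magnification m, DoF ≈ 2·N_eff·c/m² = 2 × 18.1 × 0.07 / 3.52² = 2.534 / 12.39 ≈ 0.205 mm.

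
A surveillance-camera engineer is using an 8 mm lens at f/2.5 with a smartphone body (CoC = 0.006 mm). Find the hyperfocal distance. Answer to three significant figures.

4.27 m

Hyperfocal distance H = f²/(N·c) + f = 8²/(2.5 × 0.006) + 8 = 64/0.015 + 8 ≈ 4274.7 mm ≈ 4.27 m.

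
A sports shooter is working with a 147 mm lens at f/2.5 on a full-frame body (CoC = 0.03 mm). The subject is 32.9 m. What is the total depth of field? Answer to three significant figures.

Hyperfocal distance H = f²/(N·c) + f = 147²/(2.5 × 0.03) + 147 = 21609/0.075 + 147 ≈ 288267.0 mm ≈ 288.3 m.
Near limit Dn = s·(H − f)/(H + s − 2f) = 32900 × (288267.0 − 147) / (288267.0 + 32900 − 2 × 147) = 32900 × 288120.0 / 320873.0 ≈ 29541.7 mm.
Far limit Df = s·(H − f)/(H − s) = 32900 × (288267.0 − 147) / (288267.0 − 32900) = 32900 × 288120.0 / 255367.0 ≈ 37119.7 mm.
Depth of field = Df − Dn = 37119.7 − 29541.7 ≈ 7578.0 mm ≈ 7.58 m.

7.58 m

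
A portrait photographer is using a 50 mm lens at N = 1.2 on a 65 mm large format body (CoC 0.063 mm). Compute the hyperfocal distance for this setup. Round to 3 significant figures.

33.1 m

Hyperfocal distance H = f²/(N·c) + f = 50²/(1.2 × 0.063) + 50 = 2500/0.0756 + 50 ≈ 33118.8 mm ≈ 33.1 m.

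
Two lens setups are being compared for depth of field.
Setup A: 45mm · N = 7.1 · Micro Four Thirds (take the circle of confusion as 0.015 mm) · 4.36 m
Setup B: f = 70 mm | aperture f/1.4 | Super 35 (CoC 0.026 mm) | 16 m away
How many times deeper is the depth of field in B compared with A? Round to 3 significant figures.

Setup A: H = 45²/(7.1×0.015) + 45 ≈ 19059.1 mm; DoF = Df − Dn = 5639.9 − 3553.6 ≈ 2086.3 mm.
Setup B: H = 70²/(1.4×0.026) + 70 ≈ 134685.4 mm; DoF = Df − Dn = 18147.5 − 14307.0 ≈ 3840.5 mm.
Ratio = 3840.5 / 2086.3 ≈ 1.84.

1.84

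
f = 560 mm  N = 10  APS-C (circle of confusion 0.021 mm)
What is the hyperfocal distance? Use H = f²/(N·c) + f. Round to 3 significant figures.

1490 m

Hyperfocal distance H = f²/(N·c) + f = 560²/(10 × 0.021) + 560 = 313600/0.21 + 560 ≈ 1493893.3 mm ≈ 1490 m.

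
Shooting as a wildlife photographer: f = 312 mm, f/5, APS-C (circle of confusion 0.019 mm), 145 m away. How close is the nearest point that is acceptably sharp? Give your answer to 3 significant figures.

Hyperfocal distance H = f²/(N·c) + f = 312²/(5 × 0.019) + 312 = 97344/0.095 + 312 ≈ 1024985.7 mm ≈ 1025 m.
Near limit Dn = s·(H − f)/(H + s − 2f) = 145000 × (1024985.7 − 312) / (1024985.7 + 145000 − 2 × 312) = 145000 × 1024673.7 / 1169361.7 ≈ 127059 mm ≈ 127 m.

127 m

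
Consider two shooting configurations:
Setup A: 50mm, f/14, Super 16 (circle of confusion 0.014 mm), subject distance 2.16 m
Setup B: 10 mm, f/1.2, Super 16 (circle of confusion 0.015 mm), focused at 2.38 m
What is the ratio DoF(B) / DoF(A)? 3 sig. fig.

3.38

Setup A: H = 50²/(14×0.014) + 50 ≈ 12805.1 mm; DoF = Df − Dn = 2588.14 − 1853.40 ≈ 734.74 mm.
Setup B: H = 10²/(1.2×0.015) + 10 ≈ 5565.6 mm; DoF = Df − Dn = 4150.7 − 1668.3 ≈ 2482.4 mm.
Ratio = 2482.4 / 734.74 ≈ 3.38.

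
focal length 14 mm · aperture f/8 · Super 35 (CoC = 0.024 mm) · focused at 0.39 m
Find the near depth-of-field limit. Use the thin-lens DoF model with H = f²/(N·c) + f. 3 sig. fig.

285 mm

Hyperfocal distance H = f²/(N·c) + f = 14²/(8 × 0.024) + 14 = 196/0.192 + 14 ≈ 1034.8 mm ≈ 1.035 m.
Near limit Dn = s·(H − f)/(H + s − 2f) = 390 × (1034.8 − 14) / (1034.8 + 390 − 2 × 14) = 390 × 1020.8 / 1396.8 ≈ 285.02 mm.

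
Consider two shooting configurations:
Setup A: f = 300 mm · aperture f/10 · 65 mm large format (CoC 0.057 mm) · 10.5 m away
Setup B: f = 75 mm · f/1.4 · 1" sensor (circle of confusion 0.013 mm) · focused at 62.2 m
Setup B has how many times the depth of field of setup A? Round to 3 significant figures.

Setup A: H = 300²/(10×0.057) + 300 ≈ 158194.7 mm; DoF = Df − Dn = 11225.1 − 9862.9 ≈ 1362.2 mm.
Setup B: H = 75²/(1.4×0.013) + 75 ≈ 309140.9 mm; DoF = Df − Dn = 77848 − 51790 ≈ 26058 mm.
Ratio = 26058 / 1362.2 ≈ 19.1.

19.1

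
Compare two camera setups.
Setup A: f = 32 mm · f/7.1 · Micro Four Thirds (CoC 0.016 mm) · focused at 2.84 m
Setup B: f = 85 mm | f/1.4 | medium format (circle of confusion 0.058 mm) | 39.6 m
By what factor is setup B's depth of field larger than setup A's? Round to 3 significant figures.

22.4

Setup A: H = 32²/(7.1×0.016) + 32 ≈ 9046.1 mm; DoF = Df − Dn = 4125.0 − 2165.4 ≈ 1959.6 mm.
Setup B: H = 85²/(1.4×0.058) + 85 ≈ 89062.8 mm; DoF = Df − Dn = 71236 − 27422 ≈ 43814 mm.
Ratio = 43814 / 1959.6 ≈ 22.4.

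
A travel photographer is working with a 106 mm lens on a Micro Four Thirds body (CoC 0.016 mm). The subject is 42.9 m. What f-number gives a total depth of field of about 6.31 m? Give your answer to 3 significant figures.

Write h = H − f = f²/(N·c). The thin-lens limits are Dn = s·h/(h + (s−f)) and Df = s·h/(h − (s−f)), so DoF = Df − Dn = 2·s·(s−f)·h / (h² − (s−f)²).
That is a quadratic in h: DoF·h² − 2·s·(s−f)·h − DoF·(s−f)² = 0 ⇒ h = (s−f)·(s + √(s² + DoF²)) / DoF = 42794 × (42900 + √(42900² + 6310²)) / 6310 = 42794 × (42900 + 43361.6) / 6310 ≈ 585020 mm.
Then N = f²/(c·h) = 106² / (0.016 × 585020) = 11236 / 9360.3 ≈ 1.20.

f/1.20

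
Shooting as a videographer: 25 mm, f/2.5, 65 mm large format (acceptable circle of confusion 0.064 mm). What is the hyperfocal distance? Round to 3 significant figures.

Hyperfocal distance H = f²/(N·c) + f = 25²/(2.5 × 0.064) + 25 = 625/0.16 + 25 ≈ 3931.2 mm ≈ 3.93 m.

3.93 m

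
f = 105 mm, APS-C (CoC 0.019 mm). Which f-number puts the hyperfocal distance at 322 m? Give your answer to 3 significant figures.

Rearrange H = f²/(N·c) + f for N: N = f² / ((H − f)·c).
N = 105² / ((322000 − 105) × 0.019) = 11025 / 6116 ≈ 1.80.

f/1.80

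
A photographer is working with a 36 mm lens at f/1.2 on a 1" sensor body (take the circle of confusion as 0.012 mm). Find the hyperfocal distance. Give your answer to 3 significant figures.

90.0 m

Hyperfocal distance H = f²/(N·c) + f = 36²/(1.2 × 0.012) + 36 = 1296/0.0144 + 36 ≈ 90036.0 mm ≈ 90.0 m.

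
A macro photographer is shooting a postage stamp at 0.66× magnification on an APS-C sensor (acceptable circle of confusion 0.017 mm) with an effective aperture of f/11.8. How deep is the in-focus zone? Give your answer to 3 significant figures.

At magnification m, DoF ≈ 2·N_eff·c/m² = 2 × 11.8 × 0.017 / 0.66² = 0.4012 / 0.4356 ≈ 0.921 mm.

0.921 mm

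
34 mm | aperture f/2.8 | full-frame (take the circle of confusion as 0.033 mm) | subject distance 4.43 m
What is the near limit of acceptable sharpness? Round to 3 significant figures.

Hyperfocal distance H = f²/(N·c) + f = 34²/(2.8 × 0.033) + 34 = 1156/0.0924 + 34 ≈ 12544.8 mm ≈ 12.54 m.
Near limit Dn = s·(H − f)/(H + s − 2f) = 4430 × (12544.8 − 34) / (12544.8 + 4430 − 2 × 34) = 4430 × 12510.8 / 16906.8 ≈ 3278.1 mm ≈ 3.28 m.

3.28 m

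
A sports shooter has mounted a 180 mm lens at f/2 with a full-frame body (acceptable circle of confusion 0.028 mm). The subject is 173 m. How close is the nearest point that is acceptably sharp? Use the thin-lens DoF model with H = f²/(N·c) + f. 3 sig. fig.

133 m

Hyperfocal distance H = f²/(N·c) + f = 180²/(2 × 0.028) + 180 = 32400/0.056 + 180 ≈ 578751.4 mm ≈ 578.8 m.
Near limit Dn = s·(H − f)/(H + s − 2f) = 173000 × (578751.4 − 180) / (578751.4 + 173000 − 2 × 180) = 173000 × 578571.4 / 751391.4 ≈ 133210 mm ≈ 133 m.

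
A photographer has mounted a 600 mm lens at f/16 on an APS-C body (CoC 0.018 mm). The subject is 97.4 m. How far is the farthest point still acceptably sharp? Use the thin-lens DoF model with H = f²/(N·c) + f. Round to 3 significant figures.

106 m

Hyperfocal distance H = f²/(N·c) + f = 600²/(16 × 0.018) + 600 = 360000/0.288 + 600 ≈ 1250600.0 mm ≈ 1251 m.
Far limit Df = s·(H − f)/(H − s) = 97400 × (1250600.0 − 600) / (1250600.0 − 97400) = 97400 × 1250000.0 / 1153200.0 ≈ 105576 mm ≈ 106 m.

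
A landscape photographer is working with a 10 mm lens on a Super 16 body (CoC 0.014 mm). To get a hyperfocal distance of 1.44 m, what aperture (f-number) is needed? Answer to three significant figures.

Rearrange H = f²/(N·c) + f for N: N = f² / ((H − f)·c).
N = 10² / ((1440 − 10) × 0.014) = 100 / 20.02 ≈ 5.

f/5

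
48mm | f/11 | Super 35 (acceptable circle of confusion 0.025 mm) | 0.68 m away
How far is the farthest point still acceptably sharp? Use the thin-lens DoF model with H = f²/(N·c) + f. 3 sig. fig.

0.735 m

Hyperfocal distance H = f²/(N·c) + f = 48²/(11 × 0.025) + 48 = 2304/0.275 + 48 ≈ 8426.2 mm ≈ 8.426 m.
Far limit Df = s·(H − f)/(H − s) = 680 × (8426.2 − 48) / (8426.2 − 680) = 680 × 8378.2 / 7746.2 ≈ 735.48 mm ≈ 0.735 m.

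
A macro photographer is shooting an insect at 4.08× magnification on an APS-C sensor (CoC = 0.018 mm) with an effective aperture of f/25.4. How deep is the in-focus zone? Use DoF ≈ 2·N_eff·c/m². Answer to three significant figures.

At magnification m, DoF ≈ 2·N_eff·c/m² = 2 × 25.4 × 0.018 / 4.08² = 0.9144 / 16.65 ≈ 0.0549 mm.

0.0549 mm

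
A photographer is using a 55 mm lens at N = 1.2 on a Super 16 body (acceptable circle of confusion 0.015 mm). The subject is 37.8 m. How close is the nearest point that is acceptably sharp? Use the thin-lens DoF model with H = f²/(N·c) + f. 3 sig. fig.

Hyperfocal distance H = f²/(N·c) + f = 55²/(1.2 × 0.015) + 55 = 3025/0.018 + 55 ≈ 168110.6 mm ≈ 168.1 m.
Near limit Dn = s·(H − f)/(H + s − 2f) = 37800 × (168110.6 − 55) / (168110.6 + 37800 − 2 × 55) = 37800 × 168055.6 / 205800.6 ≈ 30867 mm ≈ 30.9 m.

30.9 m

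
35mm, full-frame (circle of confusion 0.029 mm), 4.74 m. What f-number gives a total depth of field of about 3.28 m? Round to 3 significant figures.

f/2.80

Write h = H − f = f²/(N·c). The thin-lens limits are Dn = s·h/(h + (s−f)) and Df = s·h/(h − (s−f)), so DoF = Df − Dn = 2·s·(s−f)·h / (h² − (s−f)²).
That is a quadratic in h: DoF·h² − 2·s·(s−f)·h − DoF·(s−f)² = 0 ⇒ h = (s−f)·(s + √(s² + DoF²)) / DoF = 4705 × (4740 + √(4740² + 3280²)) / 3280 = 4705 × (4740 + 5764.20) / 3280 ≈ 15068 mm.
Then N = f²/(c·h) = 35² / (0.029 × 15068) = 1225 / 436.97 ≈ 2.80.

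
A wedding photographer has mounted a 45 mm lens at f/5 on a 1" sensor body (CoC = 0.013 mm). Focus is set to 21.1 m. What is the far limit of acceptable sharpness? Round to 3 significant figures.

65.1 m

Hyperfocal distance H = f²/(N·c) + f = 45²/(5 × 0.013) + 45 = 2025/0.065 + 45 ≈ 31198.8 mm ≈ 31.20 m.
Far limit Df = s·(H − f)/(H − s) = 21100 × (31198.8 − 45) / (31198.8 − 21100) = 21100 × 31153.8 / 10098.8 ≈ 65091 mm ≈ 65.1 m.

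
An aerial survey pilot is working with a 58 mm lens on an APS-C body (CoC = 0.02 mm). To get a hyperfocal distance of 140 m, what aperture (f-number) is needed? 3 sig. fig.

f/1.20

Rearrange H = f²/(N·c) + f for N: N = f² / ((H − f)·c).
N = 58² / ((140000 − 58) × 0.02) = 3364 / 2799 ≈ 1.20.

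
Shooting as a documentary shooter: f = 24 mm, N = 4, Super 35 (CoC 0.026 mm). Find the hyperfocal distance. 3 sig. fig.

5.56 m

Hyperfocal distance H = f²/(N·c) + f = 24²/(4 × 0.026) + 24 = 576/0.104 + 24 ≈ 5562.5 mm ≈ 5.56 m.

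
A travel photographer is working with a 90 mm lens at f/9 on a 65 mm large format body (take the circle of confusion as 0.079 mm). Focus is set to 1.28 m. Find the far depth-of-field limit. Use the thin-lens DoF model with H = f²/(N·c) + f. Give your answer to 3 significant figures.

1.43 m

Hyperfocal distance H = f²/(N·c) + f = 90²/(9 × 0.079) + 90 = 8100/0.711 + 90 ≈ 11482.4 mm ≈ 11.48 m.
Far limit Df = s·(H − f)/(H − s) = 1280 × (11482.4 − 90) / (11482.4 − 1280) = 1280 × 11392.4 / 10202.4 ≈ 1429.3 mm ≈ 1.43 m.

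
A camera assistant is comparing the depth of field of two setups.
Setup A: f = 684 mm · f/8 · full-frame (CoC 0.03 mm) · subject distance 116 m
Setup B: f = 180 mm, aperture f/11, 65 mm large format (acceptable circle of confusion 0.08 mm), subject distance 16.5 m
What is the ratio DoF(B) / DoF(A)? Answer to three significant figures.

Setup A: H = 684²/(8×0.03) + 684 ≈ 1950084.0 mm; DoF = Df − Dn = 123293 − 109521 ≈ 13772 mm.
Setup B: H = 180²/(11×0.08) + 180 ≈ 36998.2 mm; DoF = Df − Dn = 29637 − 11432 ≈ 18205 mm.
Ratio = 18205 / 13772 ≈ 1.32.

1.32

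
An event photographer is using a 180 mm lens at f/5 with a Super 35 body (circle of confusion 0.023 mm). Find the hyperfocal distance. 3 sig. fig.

Hyperfocal distance H = f²/(N·c) + f = 180²/(5 × 0.023) + 180 = 32400/0.115 + 180 ≈ 281919.1 mm ≈ 282 m.

282 m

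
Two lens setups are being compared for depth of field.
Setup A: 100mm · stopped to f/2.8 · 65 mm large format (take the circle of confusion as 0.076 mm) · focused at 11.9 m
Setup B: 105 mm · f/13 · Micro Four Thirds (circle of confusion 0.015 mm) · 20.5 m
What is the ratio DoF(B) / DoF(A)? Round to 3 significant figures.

Setup A: H = 100²/(2.8×0.076) + 100 ≈ 47092.5 mm; DoF = Df − Dn = 15890.1 − 9511.6 ≈ 6378.5 mm.
Setup B: H = 105²/(13×0.015) + 105 ≈ 56643.5 mm; DoF = Df − Dn = 32068 − 15065 ≈ 17003 mm.
Ratio = 17003 / 6378.5 ≈ 2.67.

2.67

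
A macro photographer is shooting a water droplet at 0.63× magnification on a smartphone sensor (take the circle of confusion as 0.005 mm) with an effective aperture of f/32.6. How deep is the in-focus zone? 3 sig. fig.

At magnification m, DoF ≈ 2·N_eff·c/m² = 2 × 32.6 × 0.005 / 0.63² = 0.326 / 0.3969 ≈ 0.821 mm.

0.821 mm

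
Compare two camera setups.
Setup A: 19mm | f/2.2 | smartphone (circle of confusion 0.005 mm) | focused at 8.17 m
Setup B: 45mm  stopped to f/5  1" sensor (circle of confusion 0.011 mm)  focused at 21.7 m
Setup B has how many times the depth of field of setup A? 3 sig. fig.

9.02

Setup A: H = 19²/(2.2×0.005) + 19 ≈ 32837.2 mm; DoF = Df − Dn = 10869.7 − 6544.5 ≈ 4325.2 mm.
Setup B: H = 45²/(5×0.011) + 45 ≈ 36863.2 mm; DoF = Df − Dn = 52690 − 13664 ≈ 39026 mm.
Ratio = 39026 / 4325.2 ≈ 9.02.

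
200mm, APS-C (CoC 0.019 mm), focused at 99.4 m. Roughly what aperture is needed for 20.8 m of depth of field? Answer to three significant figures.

Write h = H − f = f²/(N·c). The thin-lens limits are Dn = s·h/(h + (s−f)) and Df = s·h/(h − (s−f)), so DoF = Df − Dn = 2·s·(s−f)·h / (h² − (s−f)²).
That is a quadratic in h: DoF·h² − 2·s·(s−f)·h − DoF·(s−f)² = 0 ⇒ h = (s−f)·(s + √(s² + DoF²)) / DoF = 99200 × (99400 + √(99400² + 20800²)) / 20800 = 99200 × (99400 + 101553) / 20800 ≈ 958391 mm.
Then N = f²/(c·h) = 200² / (0.019 × 958391) = 40000 / 18209 ≈ 2.20.

f/2.20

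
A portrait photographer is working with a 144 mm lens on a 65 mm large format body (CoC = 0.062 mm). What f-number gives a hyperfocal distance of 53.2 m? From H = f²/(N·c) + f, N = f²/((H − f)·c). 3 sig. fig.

Rearrange H = f²/(N·c) + f for N: N = f² / ((H − f)·c).
N = 144² / ((53200 − 144) × 0.062) = 20736 / 3289 ≈ 6.30.

f/6.30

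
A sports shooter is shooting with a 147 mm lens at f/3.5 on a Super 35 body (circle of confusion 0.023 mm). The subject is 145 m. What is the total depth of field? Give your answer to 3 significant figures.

Hyperfocal distance H = f²/(N·c) + f = 147²/(3.5 × 0.023) + 147 = 21609/0.0805 + 147 ≈ 268581.8 mm ≈ 268.6 m.
Near limit Dn = s·(H − f)/(H + s − 2f) = 145000 × (268581.8 − 147) / (268581.8 + 145000 − 2 × 147) = 145000 × 268434.8 / 413287.8 ≈ 94179 mm.
Far limit Df = s·(H − f)/(H − s) = 145000 × (268581.8 − 147) / (268581.8 − 145000) = 145000 × 268434.8 / 123581.8 ≈ 314958 mm.
Depth of field = Df − Dn = 314958 − 94179 ≈ 220779 mm ≈ 221 m.

221 m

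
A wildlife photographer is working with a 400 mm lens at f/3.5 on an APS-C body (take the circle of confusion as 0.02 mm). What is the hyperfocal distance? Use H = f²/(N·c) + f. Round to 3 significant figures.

Hyperfocal distance H = f²/(N·c) + f = 400²/(3.5 × 0.02) + 400 = 160000/0.07 + 400 ≈ 2286114.3 mm ≈ 2290 m.

2290 m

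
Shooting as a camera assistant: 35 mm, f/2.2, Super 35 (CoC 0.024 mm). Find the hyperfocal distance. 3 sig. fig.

23.2 m

Hyperfocal distance H = f²/(N·c) + f = 35²/(2.2 × 0.024) + 35 = 1225/0.0528 + 35 ≈ 23235.8 mm ≈ 23.2 m.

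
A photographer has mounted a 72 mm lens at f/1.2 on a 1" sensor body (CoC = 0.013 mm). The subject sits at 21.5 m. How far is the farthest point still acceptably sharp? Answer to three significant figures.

23.0 m

Hyperfocal distance H = f²/(N·c) + f = 72²/(1.2 × 0.013) + 72 = 5184/0.0156 + 72 ≈ 332379.7 mm ≈ 332.4 m.
Far limit Df = s·(H − f)/(H − s) = 21500 × (332379.7 − 72) / (332379.7 − 21500) = 21500 × 332307.7 / 310879.7 ≈ 22982 mm ≈ 23.0 m.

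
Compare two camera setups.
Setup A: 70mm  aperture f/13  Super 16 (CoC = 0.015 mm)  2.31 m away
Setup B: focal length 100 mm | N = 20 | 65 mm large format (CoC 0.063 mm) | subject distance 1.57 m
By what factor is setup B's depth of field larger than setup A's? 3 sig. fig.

1.45

Setup A: H = 70²/(13×0.015) + 70 ≈ 25198.2 mm; DoF = Df − Dn = 2536.07 − 2120.93 ≈ 415.14 mm.
Setup B: H = 100²/(20×0.063) + 100 ≈ 8036.5 mm; DoF = Df − Dn = 1926.90 − 1324.65 ≈ 602.25 mm.
Ratio = 602.25 / 415.14 ≈ 1.45.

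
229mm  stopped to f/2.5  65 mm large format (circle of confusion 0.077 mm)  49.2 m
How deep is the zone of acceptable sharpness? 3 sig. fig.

Hyperfocal distance H = f²/(N·c) + f = 229²/(2.5 × 0.077) + 229 = 52441/0.1925 + 229 ≈ 272649.8 mm ≈ 272.6 m.
Near limit Dn = s·(H − f)/(H + s − 2f) = 49200 × (272649.8 − 229) / (272649.8 + 49200 − 2 × 229) = 49200 × 272420.8 / 321391.8 ≈ 41703 mm.
Far limit Df = s·(H − f)/(H − s) = 49200 × (272649.8 − 229) / (272649.8 − 49200) = 49200 × 272420.8 / 223449.8 ≈ 59983 mm.
Depth of field = Df − Dn = 59983 − 41703 ≈ 18280 mm ≈ 18.3 m.

18.3 m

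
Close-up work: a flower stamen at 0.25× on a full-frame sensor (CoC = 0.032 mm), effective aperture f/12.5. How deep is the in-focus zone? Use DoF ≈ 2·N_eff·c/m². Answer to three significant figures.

At magnification m, DoF ≈ 2·N_eff·c/m² = 2 × 12.5 × 0.032 / 0.25² = 0.8 / 0.0625 ≈ 12.8 mm.

12.8 mm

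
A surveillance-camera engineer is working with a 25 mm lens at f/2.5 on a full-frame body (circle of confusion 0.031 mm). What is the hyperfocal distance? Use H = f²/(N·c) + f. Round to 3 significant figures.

Hyperfocal distance H = f²/(N·c) + f = 25²/(2.5 × 0.031) + 25 = 625/0.0775 + 25 ≈ 8089.5 mm ≈ 8.09 m.

8.09 m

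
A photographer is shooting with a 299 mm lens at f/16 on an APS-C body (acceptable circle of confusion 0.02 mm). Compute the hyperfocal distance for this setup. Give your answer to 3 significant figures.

280 m

Hyperfocal distance H = f²/(N·c) + f = 299²/(16 × 0.02) + 299 = 89401/0.32 + 299 ≈ 279677.1 mm ≈ 280 m.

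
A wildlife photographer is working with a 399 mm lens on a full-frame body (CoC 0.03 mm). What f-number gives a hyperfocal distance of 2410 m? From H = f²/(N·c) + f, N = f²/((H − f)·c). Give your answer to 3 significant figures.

f/2.20

Rearrange H = f²/(N·c) + f for N: N = f² / ((H − f)·c).
N = 399² / ((2410000 − 399) × 0.03) = 159201 / 72288 ≈ 2.20.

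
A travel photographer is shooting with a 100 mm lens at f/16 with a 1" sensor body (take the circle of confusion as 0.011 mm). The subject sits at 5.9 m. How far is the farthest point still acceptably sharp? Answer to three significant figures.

6.57 m

Hyperfocal distance H = f²/(N·c) + f = 100²/(16 × 0.011) + 100 = 10000/0.176 + 100 ≈ 56918.2 mm ≈ 56.92 m.
Far limit Df = s·(H − f)/(H − s) = 5900 × (56918.2 − 100) / (56918.2 − 5900) = 5900 × 56818.2 / 51018.2 ≈ 6570.7 mm ≈ 6.57 m.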